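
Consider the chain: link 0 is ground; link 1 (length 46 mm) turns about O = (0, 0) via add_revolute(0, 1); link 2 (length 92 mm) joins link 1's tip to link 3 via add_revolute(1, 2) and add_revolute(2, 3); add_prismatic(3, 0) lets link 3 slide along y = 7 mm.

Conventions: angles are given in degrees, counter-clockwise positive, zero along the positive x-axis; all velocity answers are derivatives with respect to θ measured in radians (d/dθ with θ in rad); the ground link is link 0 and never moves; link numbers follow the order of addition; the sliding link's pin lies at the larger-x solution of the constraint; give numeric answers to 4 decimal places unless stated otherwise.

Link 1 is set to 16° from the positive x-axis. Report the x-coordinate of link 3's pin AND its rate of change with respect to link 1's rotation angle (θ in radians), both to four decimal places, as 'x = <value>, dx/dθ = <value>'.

geometry: r = 46 mm, L = 92 mm, e = 7 mm
crank pin P = (r cos θ, r sin θ) = (44.218038, 12.679318)
h = r sin θ − e = 12.679318 − 7 = 5.679318
x = r cos θ + √(L² − h²) = 44.218038 + 91.824536 = 136.042574
dx/dθ = −r sin θ − h·r cos θ/√(L² − h²) (θ in radians; h = 5.679318) = -15.414190

x = 136.0426, dx/dθ = -15.4142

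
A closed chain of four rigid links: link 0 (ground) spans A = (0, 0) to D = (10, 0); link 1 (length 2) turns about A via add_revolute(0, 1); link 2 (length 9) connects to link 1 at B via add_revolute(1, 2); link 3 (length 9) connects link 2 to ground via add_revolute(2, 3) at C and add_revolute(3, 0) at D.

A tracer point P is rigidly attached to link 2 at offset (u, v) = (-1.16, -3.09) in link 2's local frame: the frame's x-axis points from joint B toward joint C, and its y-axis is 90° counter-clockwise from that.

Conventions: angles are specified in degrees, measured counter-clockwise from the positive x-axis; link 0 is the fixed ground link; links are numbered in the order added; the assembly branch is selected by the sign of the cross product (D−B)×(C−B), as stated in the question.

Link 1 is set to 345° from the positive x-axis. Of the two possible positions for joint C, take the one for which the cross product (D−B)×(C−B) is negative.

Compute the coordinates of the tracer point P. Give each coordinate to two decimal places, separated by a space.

A=(0,0), D=(10.00,0)
B = A + 2.00·(cos345°, sin345°) = (1.9319, -0.5176)
|BD| = 8.0847
circle(B,9.00) ∩ circle(D,9.00): a=4.0424, h=8.0411
  candidates: C₊=(5.4511,7.7658) cross=65.010; C₋=(6.4808,-8.2834) cross=-65.010
  branch - wants cross < 0 → take C=(6.4808,-8.2834) (cross=-65.010)
ex = (C−B)/|BC| = (0.5054,-0.8629); ey = (0.8629,0.5054)
P = B + -1.16·ex + -3.09·ey = (-1.3207,-1.0785)

-1.32 -1.08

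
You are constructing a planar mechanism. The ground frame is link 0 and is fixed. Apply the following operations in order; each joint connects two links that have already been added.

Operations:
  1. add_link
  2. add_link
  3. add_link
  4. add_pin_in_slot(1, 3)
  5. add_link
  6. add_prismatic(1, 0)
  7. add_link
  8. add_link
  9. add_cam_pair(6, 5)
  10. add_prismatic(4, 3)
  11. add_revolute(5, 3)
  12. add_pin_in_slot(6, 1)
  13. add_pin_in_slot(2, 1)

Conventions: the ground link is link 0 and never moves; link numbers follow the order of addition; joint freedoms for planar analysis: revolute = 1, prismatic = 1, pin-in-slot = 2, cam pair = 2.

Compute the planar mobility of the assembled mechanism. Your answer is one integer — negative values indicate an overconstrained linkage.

link 0 = ground. State L|J1|J2 = 1|0|0
+link1  2|0|0
+link2  3|0|0
+link3  4|0|0
PS(1,3) f=2→J2  4|0|1
+link4  5|0|1
P(1,0) f=1→J1  5|1|1
+link5  6|1|1
+link6  7|1|1
C(6,5) f=2→J2  7|1|2
P(4,3) f=1→J1  7|2|2
R(5,3) f=1→J1  7|3|2
PS(6,1) f=2→J2  7|3|3
PS(2,1) f=2→J2  7|3|4
M = 3(7−1)−2·3−4 = 18−6−4 = 8

M = 8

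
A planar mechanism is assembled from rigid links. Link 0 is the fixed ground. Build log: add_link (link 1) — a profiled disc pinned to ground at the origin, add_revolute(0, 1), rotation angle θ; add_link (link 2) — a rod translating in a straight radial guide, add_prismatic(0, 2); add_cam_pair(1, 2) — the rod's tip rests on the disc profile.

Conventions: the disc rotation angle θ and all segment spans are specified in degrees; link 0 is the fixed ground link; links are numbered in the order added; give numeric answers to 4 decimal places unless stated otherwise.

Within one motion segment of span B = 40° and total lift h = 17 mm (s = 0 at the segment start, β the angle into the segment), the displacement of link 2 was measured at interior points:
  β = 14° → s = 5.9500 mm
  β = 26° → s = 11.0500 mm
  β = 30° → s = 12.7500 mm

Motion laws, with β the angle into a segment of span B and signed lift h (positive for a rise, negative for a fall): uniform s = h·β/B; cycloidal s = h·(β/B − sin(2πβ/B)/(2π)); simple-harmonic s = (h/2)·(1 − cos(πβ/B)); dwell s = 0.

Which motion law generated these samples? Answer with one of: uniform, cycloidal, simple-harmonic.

candidates at β/B = r: uniform s = h·r (linear in β); cycloidal s = h·(r − sin(2πr)/(2π)); simple-harmonic s = (h/2)(1 − cos(πr))
β=14°: printed 5.9500 | uniform 5.9500, cycloidal 3.7611, simple-harmonic 4.6411
β=26°: printed 11.0500 | uniform 11.0500, cycloidal 13.2389, simple-harmonic 12.3589
β=30°: printed 12.7500 | uniform 12.7500, cycloidal 15.4556, simple-harmonic 14.5104
only one law matches every sample → uniform

uniform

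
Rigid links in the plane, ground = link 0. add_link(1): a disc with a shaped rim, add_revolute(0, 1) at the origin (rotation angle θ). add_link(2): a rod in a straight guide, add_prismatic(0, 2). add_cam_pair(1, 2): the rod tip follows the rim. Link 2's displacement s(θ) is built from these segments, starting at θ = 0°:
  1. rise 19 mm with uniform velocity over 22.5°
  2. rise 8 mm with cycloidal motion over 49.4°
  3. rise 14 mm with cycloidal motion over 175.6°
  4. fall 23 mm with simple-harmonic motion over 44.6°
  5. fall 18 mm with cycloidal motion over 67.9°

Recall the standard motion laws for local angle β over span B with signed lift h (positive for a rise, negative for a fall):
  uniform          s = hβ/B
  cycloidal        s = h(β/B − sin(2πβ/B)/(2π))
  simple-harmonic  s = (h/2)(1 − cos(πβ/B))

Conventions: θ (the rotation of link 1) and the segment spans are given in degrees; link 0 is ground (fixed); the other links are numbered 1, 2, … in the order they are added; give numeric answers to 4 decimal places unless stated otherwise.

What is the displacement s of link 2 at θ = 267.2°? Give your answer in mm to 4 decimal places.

segment 1 (0° to 22.5°, uniform, h = 19) is passed completely: s = 0.0000 + (19) = 19.0000
segment 2 (22.5° to 71.9°, cycloidal, h = 8) is passed completely: s = 19.0000 + (8) = 27.0000
segment 3 (71.9° to 247.5°, cycloidal, h = 14) is passed completely: s = 27.0000 + (14) = 41.0000
θ = 267.2° falls in segment 4 (247.5° to 292.1°, simple-harmonic, h = -23): β = 267.2 − 247.5 = 19.7°, B = 44.6°; Δs = -23/2·(1 − cos(π·0.4417)) = -9.4056; s = 41.0000 − 9.4056 = 31.5944

31.5944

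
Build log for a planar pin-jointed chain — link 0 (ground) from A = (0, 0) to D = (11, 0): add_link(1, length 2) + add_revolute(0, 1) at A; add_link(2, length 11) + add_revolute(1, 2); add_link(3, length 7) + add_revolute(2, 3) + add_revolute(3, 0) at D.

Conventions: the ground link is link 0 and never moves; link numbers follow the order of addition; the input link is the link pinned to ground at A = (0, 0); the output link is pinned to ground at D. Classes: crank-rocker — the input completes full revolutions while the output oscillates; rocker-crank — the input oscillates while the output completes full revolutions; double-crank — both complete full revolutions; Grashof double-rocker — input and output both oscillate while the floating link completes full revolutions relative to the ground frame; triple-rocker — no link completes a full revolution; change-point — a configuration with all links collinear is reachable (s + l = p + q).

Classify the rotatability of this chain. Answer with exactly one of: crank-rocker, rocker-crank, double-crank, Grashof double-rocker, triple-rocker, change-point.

lengths: ground=11, input=2, coupler=11, output=7
sorted: s=2 (shortest), l=11 (longest), p+q=18
s + l = 13 vs p + q = 18
s + l < p + q (Grashof) with shortest = input link → crank-rocker

crank-rocker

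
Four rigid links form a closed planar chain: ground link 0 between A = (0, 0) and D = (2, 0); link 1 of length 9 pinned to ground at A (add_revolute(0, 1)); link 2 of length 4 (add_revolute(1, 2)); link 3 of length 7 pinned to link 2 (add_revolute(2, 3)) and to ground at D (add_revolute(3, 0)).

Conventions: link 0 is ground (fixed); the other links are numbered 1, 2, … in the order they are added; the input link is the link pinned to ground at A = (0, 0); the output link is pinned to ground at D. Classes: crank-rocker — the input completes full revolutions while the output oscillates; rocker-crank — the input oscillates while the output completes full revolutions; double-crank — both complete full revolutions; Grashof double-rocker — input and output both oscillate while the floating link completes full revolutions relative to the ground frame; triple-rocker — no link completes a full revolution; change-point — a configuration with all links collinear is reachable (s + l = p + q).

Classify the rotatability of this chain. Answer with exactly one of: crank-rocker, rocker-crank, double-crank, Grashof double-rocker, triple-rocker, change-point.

lengths: ground=2, input=9, coupler=4, output=7
sorted: s=2 (shortest), l=9 (longest), p+q=11
s + l = 11 vs p + q = 11
s + l = p + q → change-point (collinear configuration reachable)

change-point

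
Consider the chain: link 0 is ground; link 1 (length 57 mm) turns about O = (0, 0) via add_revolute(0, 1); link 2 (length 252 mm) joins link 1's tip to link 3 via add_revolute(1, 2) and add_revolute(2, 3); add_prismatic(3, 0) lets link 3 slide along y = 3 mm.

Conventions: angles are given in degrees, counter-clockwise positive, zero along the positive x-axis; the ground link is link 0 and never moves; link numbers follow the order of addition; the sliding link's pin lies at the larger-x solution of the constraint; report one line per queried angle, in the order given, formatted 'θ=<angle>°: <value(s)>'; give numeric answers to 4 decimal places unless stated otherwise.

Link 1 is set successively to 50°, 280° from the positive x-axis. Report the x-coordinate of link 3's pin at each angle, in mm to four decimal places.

geometry: r = 57 mm, L = 252 mm, e = 3 mm
θ=50°: crank pin P = (r cos θ, r sin θ) = (36.638894, 43.664533)
θ=50°: h = r sin θ − e = 43.664533 − 3 = 40.664533
θ=50°: x = r cos θ + √(L² − h²) = 36.638894 + 248.697398 = 285.336292
θ=280°: crank pin P = (r cos θ, r sin θ) = (9.897946, -56.134042)
θ=280°: h = r sin θ − e = -56.134042 − 3 = -59.134042
θ=280°: x = r cos θ + √(L² − h²) = 9.897946 + 244.963600 = 254.861546

θ=50°: 285.3363
θ=280°: 254.8615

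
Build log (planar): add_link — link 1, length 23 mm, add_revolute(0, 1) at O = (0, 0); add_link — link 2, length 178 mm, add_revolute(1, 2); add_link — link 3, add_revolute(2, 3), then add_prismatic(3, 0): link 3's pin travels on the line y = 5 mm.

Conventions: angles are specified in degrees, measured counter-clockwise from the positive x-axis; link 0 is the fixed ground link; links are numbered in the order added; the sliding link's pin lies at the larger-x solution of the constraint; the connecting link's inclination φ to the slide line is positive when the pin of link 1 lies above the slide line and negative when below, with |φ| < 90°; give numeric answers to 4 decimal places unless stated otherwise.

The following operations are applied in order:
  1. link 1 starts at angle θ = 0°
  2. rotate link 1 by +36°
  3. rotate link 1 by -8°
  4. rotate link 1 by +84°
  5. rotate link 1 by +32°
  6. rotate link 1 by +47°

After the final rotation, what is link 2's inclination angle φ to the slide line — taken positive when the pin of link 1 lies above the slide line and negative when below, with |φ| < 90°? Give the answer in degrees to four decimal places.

geometry: r = 23 mm, L = 178 mm, e = 5 mm; θ starts at 0°
rotate link 1 by +36°: θ ← 0° +36° = 36°
rotate link 1 by -8°: θ ← 36° -8° = 28°
rotate link 1 by +84°: θ ← 28° +84° = 112°
rotate link 1 by +32°: θ ← 112° +32° = 144°
rotate link 1 by +47°: θ ← 144° +47° = 191°
h = r sin θ − e = -4.388607 − 5 = -9.388607
sin φ = h / L = -9.388607 / 178 = -0.05274498
φ = arcsin(-0.05274498) = -3.023468°

-3.0235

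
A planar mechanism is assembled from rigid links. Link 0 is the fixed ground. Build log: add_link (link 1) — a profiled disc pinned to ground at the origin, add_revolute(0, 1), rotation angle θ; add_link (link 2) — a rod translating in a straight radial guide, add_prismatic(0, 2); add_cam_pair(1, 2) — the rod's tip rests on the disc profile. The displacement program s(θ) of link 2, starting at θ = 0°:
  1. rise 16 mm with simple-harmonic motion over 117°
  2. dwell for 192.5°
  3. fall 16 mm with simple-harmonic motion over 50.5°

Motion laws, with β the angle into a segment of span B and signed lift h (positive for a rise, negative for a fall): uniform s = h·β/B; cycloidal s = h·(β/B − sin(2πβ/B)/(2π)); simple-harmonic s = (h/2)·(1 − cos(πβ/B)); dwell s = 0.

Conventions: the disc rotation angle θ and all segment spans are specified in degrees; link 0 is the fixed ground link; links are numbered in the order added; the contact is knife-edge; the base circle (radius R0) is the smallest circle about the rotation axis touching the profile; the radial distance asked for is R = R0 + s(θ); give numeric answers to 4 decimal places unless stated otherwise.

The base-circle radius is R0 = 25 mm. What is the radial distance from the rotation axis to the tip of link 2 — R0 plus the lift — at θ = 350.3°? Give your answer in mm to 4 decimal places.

seg 1 [0°–117°] simple-harmonic, h=16: full span → s += 16 → s = 16.0000
seg 2 [117°–309.5°] dwell: s stays 16.0000
seg 3 [309.5°–360°] simple-harmonic, h=-16: θ=350.3° here. β=40.8, B=50.5. -16/2·(1 − cos(π·0.8079)) = -14.5871 → s = 1.4129
R = R0 + s = 25 + 1.4129 = 26.4129

26.4129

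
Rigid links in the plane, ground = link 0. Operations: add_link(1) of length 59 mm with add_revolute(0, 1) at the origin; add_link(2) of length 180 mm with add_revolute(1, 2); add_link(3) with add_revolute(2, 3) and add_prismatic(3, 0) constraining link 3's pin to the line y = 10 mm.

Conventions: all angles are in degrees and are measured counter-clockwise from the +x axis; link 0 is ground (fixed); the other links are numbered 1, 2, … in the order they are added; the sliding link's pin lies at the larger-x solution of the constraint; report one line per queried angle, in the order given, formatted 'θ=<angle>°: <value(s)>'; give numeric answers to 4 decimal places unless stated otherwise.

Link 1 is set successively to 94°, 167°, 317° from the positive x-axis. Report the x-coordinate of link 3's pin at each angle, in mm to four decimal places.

geometry: r = 59 mm, L = 180 mm, e = 10 mm
θ=94°: crank pin P = (r cos θ, r sin θ) = (-4.115632, 58.856279)
θ=94°: h = r sin θ − e = 58.856279 − 10 = 48.856279
θ=94°: x = r cos θ + √(L² − h²) = -4.115632 + 173.242789 = 169.127157
θ=167°: crank pin P = (r cos θ, r sin θ) = (-57.487834, 13.272112)
θ=167°: h = r sin θ − e = 13.272112 − 10 = 3.272112
θ=167°: x = r cos θ + √(L² − h²) = -57.487834 + 179.970257 = 122.482423
θ=317°: crank pin P = (r cos θ, r sin θ) = (43.149868, -40.237903)
θ=317°: h = r sin θ − e = -40.237903 − 10 = -50.237903
θ=317°: x = r cos θ + √(L² − h²) = 43.149868 + 172.847196 = 215.997064

θ=94°: 169.1272
θ=167°: 122.4824
θ=317°: 215.9971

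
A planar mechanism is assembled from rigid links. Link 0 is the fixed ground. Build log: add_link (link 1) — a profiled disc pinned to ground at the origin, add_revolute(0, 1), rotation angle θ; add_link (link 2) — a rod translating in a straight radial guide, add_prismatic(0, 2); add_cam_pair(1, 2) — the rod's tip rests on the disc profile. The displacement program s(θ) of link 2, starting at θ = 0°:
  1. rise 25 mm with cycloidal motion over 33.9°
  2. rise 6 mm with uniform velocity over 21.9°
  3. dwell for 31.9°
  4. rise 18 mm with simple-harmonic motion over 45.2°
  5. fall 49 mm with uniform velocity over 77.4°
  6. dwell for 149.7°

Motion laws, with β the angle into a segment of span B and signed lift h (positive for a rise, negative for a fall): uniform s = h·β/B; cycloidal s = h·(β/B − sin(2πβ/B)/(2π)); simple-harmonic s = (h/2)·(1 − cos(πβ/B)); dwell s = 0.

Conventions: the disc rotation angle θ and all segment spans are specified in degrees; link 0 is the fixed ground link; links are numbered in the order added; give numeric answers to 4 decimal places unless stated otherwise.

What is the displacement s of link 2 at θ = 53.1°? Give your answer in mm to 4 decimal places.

seg 1 [0°–33.9°] cycloidal, h=25: full span → s += 25 → s = 25.0000
seg 2 [33.9°–55.8°] uniform, h=6: θ=53.1° here. β=19.2, B=21.9. 6·19.2/21.9 = 5.2603 → s = 30.2603

30.2603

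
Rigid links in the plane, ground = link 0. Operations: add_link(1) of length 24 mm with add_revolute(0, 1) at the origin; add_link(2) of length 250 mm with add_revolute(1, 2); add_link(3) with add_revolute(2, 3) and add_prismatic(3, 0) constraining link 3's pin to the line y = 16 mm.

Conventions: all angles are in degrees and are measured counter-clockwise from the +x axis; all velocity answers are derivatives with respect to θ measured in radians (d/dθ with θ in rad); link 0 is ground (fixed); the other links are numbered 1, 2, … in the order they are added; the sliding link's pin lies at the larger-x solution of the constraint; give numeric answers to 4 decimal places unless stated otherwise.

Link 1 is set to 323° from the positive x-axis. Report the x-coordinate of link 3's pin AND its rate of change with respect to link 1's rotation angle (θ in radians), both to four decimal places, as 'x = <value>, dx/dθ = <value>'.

geometry: r = 24 mm, L = 250 mm, e = 16 mm
crank pin P = (r cos θ, r sin θ) = (19.167252, -14.443561)
h = r sin θ − e = -14.443561 − 16 = -30.443561
x = r cos θ + √(L² − h²) = 19.167252 + 248.139456 = 267.306708
dx/dθ = −r sin θ − h·r cos θ/√(L² − h²) (θ in radians; h = -30.443561) = 16.795139

x = 267.3067, dx/dθ = 16.7951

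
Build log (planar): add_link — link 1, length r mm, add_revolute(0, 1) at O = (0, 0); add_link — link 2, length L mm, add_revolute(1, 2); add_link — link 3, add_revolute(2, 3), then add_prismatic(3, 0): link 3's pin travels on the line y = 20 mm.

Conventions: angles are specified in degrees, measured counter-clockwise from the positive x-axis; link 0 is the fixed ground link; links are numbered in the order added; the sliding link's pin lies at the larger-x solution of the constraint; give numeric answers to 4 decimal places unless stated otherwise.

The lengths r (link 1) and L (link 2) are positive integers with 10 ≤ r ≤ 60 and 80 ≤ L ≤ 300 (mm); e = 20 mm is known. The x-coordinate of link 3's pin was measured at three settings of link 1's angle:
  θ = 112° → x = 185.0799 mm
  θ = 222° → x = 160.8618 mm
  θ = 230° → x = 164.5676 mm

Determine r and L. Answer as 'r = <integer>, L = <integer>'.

constraint per measurement: (x − r cos θ)² + (r sin θ − e)² = L²
subtracting the θ₁ and θ₂ equations cancels the r² and L² terms:
r = (x₁² − x₂²) / (2[(x₁cos θ₁ + e sin θ₁) − (x₂cos θ₂ + e sin θ₂)]) = 51.0000 → r = 51
L² = (x₁ − r cos θ₁)² + (r sin θ₁ − e)² = 42435.9937 → L = 206.0000 → L = 206
check at θ₃=230°: x = 164.5676 (printed 164.5676) ✓

r = 51, L = 206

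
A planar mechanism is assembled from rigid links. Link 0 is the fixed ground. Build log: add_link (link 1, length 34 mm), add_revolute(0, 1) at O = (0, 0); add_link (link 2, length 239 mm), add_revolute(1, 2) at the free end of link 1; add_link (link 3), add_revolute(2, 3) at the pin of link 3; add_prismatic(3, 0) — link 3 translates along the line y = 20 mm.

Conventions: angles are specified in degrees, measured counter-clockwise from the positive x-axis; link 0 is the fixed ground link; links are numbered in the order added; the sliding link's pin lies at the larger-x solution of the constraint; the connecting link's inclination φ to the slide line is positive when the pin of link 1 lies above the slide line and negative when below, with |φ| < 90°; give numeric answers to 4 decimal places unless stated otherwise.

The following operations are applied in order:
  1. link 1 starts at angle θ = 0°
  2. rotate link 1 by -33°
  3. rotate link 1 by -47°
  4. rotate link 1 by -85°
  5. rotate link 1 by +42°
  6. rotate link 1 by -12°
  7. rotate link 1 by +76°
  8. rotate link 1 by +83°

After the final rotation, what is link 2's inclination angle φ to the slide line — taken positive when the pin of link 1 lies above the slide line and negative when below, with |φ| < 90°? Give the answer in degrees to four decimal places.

geometry: r = 34 mm, L = 239 mm, e = 20 mm; θ starts at 0°
rotate link 1 by -33°: θ ← 0° -33° = -33°
rotate link 1 by -47°: θ ← -33° -47° = -80°
rotate link 1 by -85°: θ ← -80° -85° = -165°
rotate link 1 by +42°: θ ← -165° +42° = -123°
rotate link 1 by -12°: θ ← -123° -12° = -135°
rotate link 1 by +76°: θ ← -135° +76° = -59°
rotate link 1 by +83°: θ ← -59° +83° = 24°
h = r sin θ − e = 13.829046 − 20 = -6.170954
sin φ = h / L = -6.170954 / 239 = -0.02581989
φ = arcsin(-0.02581989) = -1.479535°

-1.4795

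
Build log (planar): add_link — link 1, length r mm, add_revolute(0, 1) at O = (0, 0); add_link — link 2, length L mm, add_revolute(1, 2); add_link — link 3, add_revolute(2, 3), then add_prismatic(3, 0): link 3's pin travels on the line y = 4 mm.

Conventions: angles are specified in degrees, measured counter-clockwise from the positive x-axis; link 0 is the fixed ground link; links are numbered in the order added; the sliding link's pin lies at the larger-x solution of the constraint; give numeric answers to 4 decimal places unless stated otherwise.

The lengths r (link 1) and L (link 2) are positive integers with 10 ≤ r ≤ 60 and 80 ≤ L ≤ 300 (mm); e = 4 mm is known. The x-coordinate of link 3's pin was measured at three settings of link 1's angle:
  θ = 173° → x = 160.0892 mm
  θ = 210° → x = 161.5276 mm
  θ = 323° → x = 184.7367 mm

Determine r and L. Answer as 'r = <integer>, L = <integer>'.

constraint per measurement: (x − r cos θ)² + (r sin θ − e)² = L²
subtracting the θ₁ and θ₂ equations cancels the r² and L² terms:
r = (x₁² − x₂²) / (2[(x₁cos θ₁ + e sin θ₁) − (x₂cos θ₂ + e sin θ₂)]) = 14.0004 → r = 14
L² = (x₁ − r cos θ₁)² + (r sin θ₁ − e)² = 30275.9883 → L = 174.0000 → L = 174
check at θ₃=323°: x = 184.7367 (printed 184.7367) ✓

r = 14, L = 174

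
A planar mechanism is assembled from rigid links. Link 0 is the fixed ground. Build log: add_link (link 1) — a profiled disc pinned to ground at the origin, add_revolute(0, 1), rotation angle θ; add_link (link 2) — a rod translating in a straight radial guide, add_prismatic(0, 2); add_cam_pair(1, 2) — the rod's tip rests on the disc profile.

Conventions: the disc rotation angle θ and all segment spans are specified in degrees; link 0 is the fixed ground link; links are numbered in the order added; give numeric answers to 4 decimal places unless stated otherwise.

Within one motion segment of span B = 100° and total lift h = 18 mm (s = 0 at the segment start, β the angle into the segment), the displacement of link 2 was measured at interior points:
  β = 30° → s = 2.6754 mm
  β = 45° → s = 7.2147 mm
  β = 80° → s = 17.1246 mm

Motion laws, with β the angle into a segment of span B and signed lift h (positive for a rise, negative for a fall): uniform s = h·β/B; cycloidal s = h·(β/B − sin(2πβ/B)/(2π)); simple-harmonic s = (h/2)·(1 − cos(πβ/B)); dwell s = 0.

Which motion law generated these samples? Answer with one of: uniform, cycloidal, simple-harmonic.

candidates at β/B = r: uniform s = h·r (linear in β); cycloidal s = h·(r − sin(2πr)/(2π)); simple-harmonic s = (h/2)(1 − cos(πr))
β=30°: printed 2.6754 | uniform 5.4000, cycloidal 2.6754, simple-harmonic 3.7099
β=45°: printed 7.2147 | uniform 8.1000, cycloidal 7.2147, simple-harmonic 7.5921
β=80°: printed 17.1246 | uniform 14.4000, cycloidal 17.1246, simple-harmonic 16.2812
only one law matches every sample → cycloidal

cycloidal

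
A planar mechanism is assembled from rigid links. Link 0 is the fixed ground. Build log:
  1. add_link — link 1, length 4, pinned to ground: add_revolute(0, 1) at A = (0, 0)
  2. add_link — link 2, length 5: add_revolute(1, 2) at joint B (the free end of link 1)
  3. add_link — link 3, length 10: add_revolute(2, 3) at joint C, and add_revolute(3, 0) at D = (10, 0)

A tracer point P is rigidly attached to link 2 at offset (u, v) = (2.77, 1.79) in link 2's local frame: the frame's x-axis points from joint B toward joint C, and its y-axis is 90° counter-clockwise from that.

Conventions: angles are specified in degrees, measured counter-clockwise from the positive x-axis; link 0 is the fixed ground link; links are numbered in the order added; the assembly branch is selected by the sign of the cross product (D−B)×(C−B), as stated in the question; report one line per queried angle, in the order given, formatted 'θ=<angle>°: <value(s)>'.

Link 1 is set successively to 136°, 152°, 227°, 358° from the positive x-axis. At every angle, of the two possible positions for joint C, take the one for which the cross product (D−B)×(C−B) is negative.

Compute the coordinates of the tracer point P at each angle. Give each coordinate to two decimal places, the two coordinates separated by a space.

A=(0,0), D=(10.00,0)
θ=136°: B = A + 4.00·(cos136°, sin136°) = (-2.8774, 2.7786)
θ=136°: |BD| = 13.1737
θ=136°: circle(B,5.00) ∩ circle(D,10.00): a=3.7403, h=3.3182
θ=136°:   candidates: C₊=(1.4787,5.2332) cross=43.713; C₋=(0.0789,-1.2538) cross=-43.713
θ=136°:   branch - wants cross < 0 → take C=(0.0789,-1.2538) (cross=-43.713)
θ=136°: ex = (C−B)/|BC| = (0.5913,-0.8065); ey = (0.8065,0.5913)
θ=136°: P = B + 2.77·ex + 1.79·ey = (0.2040,1.6030)
θ=152°: B = A + 4.00·(cos152°, sin152°) = (-3.5318, 1.8779)
θ=152°: |BD| = 13.6615
θ=152°: circle(B,5.00) ∩ circle(D,10.00): a=4.0858, h=2.8821
θ=152°:   candidates: C₊=(0.9114,4.1710) cross=39.373; C₋=(0.1191,-1.5385) cross=-39.373
θ=152°:   branch - wants cross < 0 → take C=(0.1191,-1.5385) (cross=-39.373)
θ=152°: ex = (C−B)/|BC| = (0.7302,-0.6833); ey = (0.6833,0.7302)
θ=152°: P = B + 2.77·ex + 1.79·ey = (-0.2862,1.2922)
θ=227°: B = A + 4.00·(cos227°, sin227°) = (-2.7280, -2.9254)
θ=227°: |BD| = 13.0599
θ=227°: circle(B,5.00) ∩ circle(D,10.00): a=3.6585, h=3.4081
θ=227°:   candidates: C₊=(0.0742,1.2156) cross=44.509; C₋=(1.6010,-5.4274) cross=-44.509
θ=227°:   branch - wants cross < 0 → take C=(1.6010,-5.4274) (cross=-44.509)
θ=227°: ex = (C−B)/|BC| = (0.8658,-0.5004); ey = (0.5004,0.8658)
θ=227°: P = B + 2.77·ex + 1.79·ey = (0.5660,-2.7617)
θ=358°: B = A + 4.00·(cos358°, sin358°) = (3.9976, -0.1396)
θ=358°: |BD| = 6.0041
θ=358°: circle(B,5.00) ∩ circle(D,10.00): a=-3.2437, h=3.8050
θ=358°:   candidates: C₊=(0.6662,3.5890) cross=22.846; C₋=(0.8432,-4.0190) cross=-22.846
θ=358°:   branch - wants cross < 0 → take C=(0.8432,-4.0190) (cross=-22.846)
θ=358°: ex = (C−B)/|BC| = (-0.6309,-0.7759); ey = (0.7759,-0.6309)
θ=358°: P = B + 2.77·ex + 1.79·ey = (3.6389,-3.4181)

θ=136°: 0.20 1.60
θ=152°: -0.29 1.29
θ=227°: 0.57 -2.76
θ=358°: 3.64 -3.42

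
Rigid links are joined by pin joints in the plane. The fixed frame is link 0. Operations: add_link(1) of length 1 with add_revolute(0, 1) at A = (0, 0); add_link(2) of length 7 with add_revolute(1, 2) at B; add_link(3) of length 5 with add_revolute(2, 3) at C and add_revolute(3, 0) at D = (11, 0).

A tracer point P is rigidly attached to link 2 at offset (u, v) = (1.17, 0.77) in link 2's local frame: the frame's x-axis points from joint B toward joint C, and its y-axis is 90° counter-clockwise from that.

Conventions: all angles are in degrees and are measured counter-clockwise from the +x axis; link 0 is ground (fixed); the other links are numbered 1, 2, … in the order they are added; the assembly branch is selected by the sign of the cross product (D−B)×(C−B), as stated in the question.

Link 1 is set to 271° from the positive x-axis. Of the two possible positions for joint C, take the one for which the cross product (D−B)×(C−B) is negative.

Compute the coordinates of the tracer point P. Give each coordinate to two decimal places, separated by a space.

A=(0,0), D=(11.00,0)
B = A + 1.00·(cos271°, sin271°) = (0.0175, -0.9998)
|BD| = 11.0280
circle(B,7.00) ∩ circle(D,5.00): a=6.6021, h=2.3264
  candidates: C₊=(6.3815,1.9155) cross=25.655; C₋=(6.8033,-2.7180) cross=-25.655
  branch - wants cross < 0 → take C=(6.8033,-2.7180) (cross=-25.655)
ex = (C−B)/|BC| = (0.9694,-0.2455); ey = (0.2455,0.9694)
P = B + 1.17·ex + 0.77·ey = (1.3407,-0.5406)

1.34 -0.54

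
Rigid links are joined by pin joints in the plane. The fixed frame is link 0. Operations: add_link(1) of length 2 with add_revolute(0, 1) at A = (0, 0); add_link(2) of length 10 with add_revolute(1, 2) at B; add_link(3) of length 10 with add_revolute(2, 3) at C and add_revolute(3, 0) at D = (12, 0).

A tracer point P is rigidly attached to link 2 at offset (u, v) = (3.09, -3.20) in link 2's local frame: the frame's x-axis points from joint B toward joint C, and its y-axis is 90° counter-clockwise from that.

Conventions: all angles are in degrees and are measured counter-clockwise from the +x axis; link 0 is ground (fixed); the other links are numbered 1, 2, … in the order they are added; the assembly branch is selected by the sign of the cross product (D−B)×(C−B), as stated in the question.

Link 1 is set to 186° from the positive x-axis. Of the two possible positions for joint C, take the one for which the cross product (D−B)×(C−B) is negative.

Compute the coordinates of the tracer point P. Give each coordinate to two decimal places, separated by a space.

A=(0,0), D=(12.00,0)
B = A + 2.00·(cos186°, sin186°) = (-1.9890, -0.2091)
|BD| = 13.9906
circle(B,10.00) ∩ circle(D,10.00): a=6.9953, h=7.1460
  candidates: C₊=(4.8987,7.0407) cross=99.977; C₋=(5.1123,-7.2498) cross=-99.977
  branch - wants cross < 0 → take C=(5.1123,-7.2498) (cross=-99.977)
ex = (C−B)/|BC| = (0.7101,-0.7041); ey = (0.7041,0.7101)
P = B + 3.09·ex + -3.20·ey = (-2.0478,-4.6571)

-2.05 -4.66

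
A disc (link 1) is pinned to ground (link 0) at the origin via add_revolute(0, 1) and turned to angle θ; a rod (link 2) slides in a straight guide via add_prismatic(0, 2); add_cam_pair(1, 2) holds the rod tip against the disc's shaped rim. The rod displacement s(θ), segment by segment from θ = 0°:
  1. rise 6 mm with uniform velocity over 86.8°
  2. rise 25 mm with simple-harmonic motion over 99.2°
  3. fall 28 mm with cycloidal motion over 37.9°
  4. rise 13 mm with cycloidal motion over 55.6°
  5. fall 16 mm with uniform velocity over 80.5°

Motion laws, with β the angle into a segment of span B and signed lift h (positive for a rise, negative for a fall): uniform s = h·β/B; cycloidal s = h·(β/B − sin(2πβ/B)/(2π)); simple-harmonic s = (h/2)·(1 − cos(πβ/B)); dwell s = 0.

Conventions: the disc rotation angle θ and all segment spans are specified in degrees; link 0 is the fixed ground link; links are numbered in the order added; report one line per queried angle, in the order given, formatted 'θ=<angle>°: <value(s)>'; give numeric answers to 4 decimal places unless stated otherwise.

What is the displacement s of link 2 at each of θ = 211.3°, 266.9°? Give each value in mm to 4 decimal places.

segment 1 (0° to 86.8°, uniform, h = 6) is passed completely: s = 0.0000 + (6) = 6.0000
segment 2 (86.8° to 186°, simple-harmonic, h = 25) is passed completely: s = 6.0000 + (25) = 31.0000
θ = 211.3° falls in segment 3 (186° to 223.9°, cycloidal, h = -28): β = 211.3 − 186 = 25.3°, B = 37.9°; Δs = -28·(0.6675 − sin(2π·0.6675)/(2π)) = -22.5628; s = 31.0000 − 22.5628 = 8.4372
segment 3 (186° to 223.9°, cycloidal, h = -28) is passed completely: s = 31.0000 + (-28) = 3.0000
θ = 266.9° falls in segment 4 (223.9° to 279.5°, cycloidal, h = 13): β = 266.9 − 223.9 = 43°, B = 55.6°; Δs = 13·(0.7734 − sin(2π·0.7734)/(2π)) = 12.1007; s = 3.0000 + 12.1007 = 15.1007

θ=211.3°: 8.4372
θ=266.9°: 15.1007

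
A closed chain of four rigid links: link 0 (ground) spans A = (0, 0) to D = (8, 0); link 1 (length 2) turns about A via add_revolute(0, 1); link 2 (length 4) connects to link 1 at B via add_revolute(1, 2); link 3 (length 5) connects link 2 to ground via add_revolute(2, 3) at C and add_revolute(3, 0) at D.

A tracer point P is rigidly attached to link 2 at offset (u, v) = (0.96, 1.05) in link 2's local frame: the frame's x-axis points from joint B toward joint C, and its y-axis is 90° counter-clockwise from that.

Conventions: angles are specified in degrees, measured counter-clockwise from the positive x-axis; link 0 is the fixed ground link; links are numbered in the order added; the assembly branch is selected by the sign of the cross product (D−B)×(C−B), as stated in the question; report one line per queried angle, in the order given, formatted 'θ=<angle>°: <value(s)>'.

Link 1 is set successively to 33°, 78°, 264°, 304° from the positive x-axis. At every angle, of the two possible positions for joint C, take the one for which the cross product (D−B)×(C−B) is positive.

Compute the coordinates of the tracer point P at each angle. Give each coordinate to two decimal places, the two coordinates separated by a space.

A=(0,0), D=(8.00,0)
θ=33°: B = A + 2.00·(cos33°, sin33°) = (1.6773, 1.0893)
θ=33°: |BD| = 6.4158
θ=33°: circle(B,4.00) ∩ circle(D,5.00): a=2.5065, h=3.1173
θ=33°:   candidates: C₊=(4.6767,3.7357) cross=20.000; C₋=(3.6182,-2.4083) cross=-20.000
θ=33°:   branch + wants cross > 0 → take C=(4.6767,3.7357) (cross=20.000)
θ=33°: ex = (C−B)/|BC| = (0.7498,0.6616); ey = (-0.6616,0.7498)
θ=33°: P = B + 0.96·ex + 1.05·ey = (1.7025,2.5118)
θ=78°: B = A + 2.00·(cos78°, sin78°) = (0.4158, 1.9563)
θ=78°: |BD| = 7.8324
θ=78°: circle(B,4.00) ∩ circle(D,5.00): a=3.3417, h=2.1985
θ=78°:   candidates: C₊=(4.2007,3.2504) cross=17.219; C₋=(3.1025,-1.0071) cross=-17.219
θ=78°:   branch + wants cross > 0 → take C=(4.2007,3.2504) (cross=17.219)
θ=78°: ex = (C−B)/|BC| = (0.9462,0.3235); ey = (-0.3235,0.9462)
θ=78°: P = B + 0.96·ex + 1.05·ey = (0.9845,3.2604)
θ=264°: B = A + 2.00·(cos264°, sin264°) = (-0.2091, -1.9890)
θ=264°: |BD| = 8.4466
θ=264°: circle(B,4.00) ∩ circle(D,5.00): a=3.6905, h=1.5427
θ=264°:   candidates: C₊=(3.0144,0.3793) cross=13.031; C₋=(3.7410,-2.6193) cross=-13.031
θ=264°:   branch + wants cross > 0 → take C=(3.0144,0.3793) (cross=13.031)
θ=264°: ex = (C−B)/|BC| = (0.8059,0.5921); ey = (-0.5921,0.8059)
θ=264°: P = B + 0.96·ex + 1.05·ey = (-0.0571,-0.5745)
θ=304°: B = A + 2.00·(cos304°, sin304°) = (1.1184, -1.6581)
θ=304°: |BD| = 7.0785
θ=304°: circle(B,4.00) ∩ circle(D,5.00): a=2.9035, h=2.7513
θ=304°:   candidates: C₊=(3.2967,1.6968) cross=19.475; C₋=(4.5856,-3.6527) cross=-19.475
θ=304°:   branch + wants cross > 0 → take C=(3.2967,1.6968) (cross=19.475)
θ=304°: ex = (C−B)/|BC| = (0.5446,0.8387); ey = (-0.8387,0.5446)
θ=304°: P = B + 0.96·ex + 1.05·ey = (0.7605,-0.2811)

θ=33°: 1.70 2.51
θ=78°: 0.98 3.26
θ=264°: -0.06 -0.57
θ=304°: 0.76 -0.28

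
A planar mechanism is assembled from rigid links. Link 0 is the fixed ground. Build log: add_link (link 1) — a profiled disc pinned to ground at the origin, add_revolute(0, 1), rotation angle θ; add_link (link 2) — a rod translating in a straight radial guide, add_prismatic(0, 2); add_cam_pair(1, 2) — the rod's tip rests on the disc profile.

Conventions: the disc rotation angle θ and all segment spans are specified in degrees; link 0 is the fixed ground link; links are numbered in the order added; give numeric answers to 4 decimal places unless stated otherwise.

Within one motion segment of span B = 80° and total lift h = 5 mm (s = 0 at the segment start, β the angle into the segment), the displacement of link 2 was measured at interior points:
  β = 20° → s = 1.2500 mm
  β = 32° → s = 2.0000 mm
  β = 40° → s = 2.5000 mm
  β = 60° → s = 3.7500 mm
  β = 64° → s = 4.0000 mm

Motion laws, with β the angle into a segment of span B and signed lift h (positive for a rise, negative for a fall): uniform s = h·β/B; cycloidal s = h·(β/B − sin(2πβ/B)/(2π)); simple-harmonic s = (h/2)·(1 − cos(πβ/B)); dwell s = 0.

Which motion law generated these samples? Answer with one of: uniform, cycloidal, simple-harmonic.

candidates at β/B = r: uniform s = h·r (linear in β); cycloidal s = h·(r − sin(2πr)/(2π)); simple-harmonic s = (h/2)(1 − cos(πr))
β=20°: printed 1.2500 | uniform 1.2500, cycloidal 0.4542, simple-harmonic 0.7322
β=32°: printed 2.0000 | uniform 2.0000, cycloidal 1.5323, simple-harmonic 1.7275
β=40°: printed 2.5000 | uniform 2.5000, cycloidal 2.5000, simple-harmonic 2.5000
β=60°: printed 3.7500 | uniform 3.7500, cycloidal 4.5458, simple-harmonic 4.2678
β=64°: printed 4.0000 | uniform 4.0000, cycloidal 4.7568, simple-harmonic 4.5225
only one law matches every sample → uniform

uniform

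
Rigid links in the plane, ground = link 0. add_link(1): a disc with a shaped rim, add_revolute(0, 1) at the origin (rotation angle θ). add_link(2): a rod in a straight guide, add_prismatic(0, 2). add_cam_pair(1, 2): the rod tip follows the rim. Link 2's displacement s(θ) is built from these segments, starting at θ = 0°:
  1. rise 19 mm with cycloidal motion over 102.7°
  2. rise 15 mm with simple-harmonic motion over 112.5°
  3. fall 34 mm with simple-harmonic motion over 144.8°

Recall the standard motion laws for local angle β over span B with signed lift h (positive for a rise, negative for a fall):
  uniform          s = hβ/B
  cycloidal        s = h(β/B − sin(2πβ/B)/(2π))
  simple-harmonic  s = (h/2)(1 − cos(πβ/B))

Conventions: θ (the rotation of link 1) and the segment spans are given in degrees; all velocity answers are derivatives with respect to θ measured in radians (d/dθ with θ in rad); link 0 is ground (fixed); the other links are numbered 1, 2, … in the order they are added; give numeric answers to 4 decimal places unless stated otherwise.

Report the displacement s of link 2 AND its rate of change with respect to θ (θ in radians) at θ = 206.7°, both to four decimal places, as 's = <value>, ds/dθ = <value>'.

segment 1 (0° to 102.7°, cycloidal, h = 19) is passed completely: s = 0.0000 + (19) = 19.0000
θ = 206.7° falls in segment 2 (102.7° to 215.2°, simple-harmonic, h = 15): β = 206.7 − 102.7 = 104°, B = 112.5°; Δs = 15/2·(1 − cos(π·0.9244)) = 14.7897; s = 19.0000 + 14.7897 = 33.7897
velocity in seg [102.7°–215.2°] (simple-harmonic), θ in radians: β = 104° = 1.8151 rad, B = 112.5° = 1.9635 rad; ds/dθ = (πh/(2B)) sin(πβ/B) = (π·15/(2·1.9635)) sin(π·0.9244) = 2.821705 mm/rad

s = 33.7897, ds/dθ = 2.8217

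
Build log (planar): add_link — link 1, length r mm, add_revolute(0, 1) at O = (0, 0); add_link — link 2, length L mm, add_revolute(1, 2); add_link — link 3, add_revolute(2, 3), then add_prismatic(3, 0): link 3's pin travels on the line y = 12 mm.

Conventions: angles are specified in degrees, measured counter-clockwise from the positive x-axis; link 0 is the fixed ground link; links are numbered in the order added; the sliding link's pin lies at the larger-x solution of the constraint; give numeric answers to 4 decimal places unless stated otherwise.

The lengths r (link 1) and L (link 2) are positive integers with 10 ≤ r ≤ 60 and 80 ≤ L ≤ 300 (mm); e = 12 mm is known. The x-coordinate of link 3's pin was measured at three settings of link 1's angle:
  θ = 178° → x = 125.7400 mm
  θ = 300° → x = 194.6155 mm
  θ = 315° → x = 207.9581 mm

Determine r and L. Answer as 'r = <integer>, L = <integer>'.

constraint per measurement: (x − r cos θ)² + (r sin θ − e)² = L²
subtracting the θ₁ and θ₂ equations cancels the r² and L² terms:
r = (x₁² − x₂²) / (2[(x₁cos θ₁ + e sin θ₁) − (x₂cos θ₂ + e sin θ₂)]) = 52.0000 → r = 52
L² = (x₁ − r cos θ₁)² + (r sin θ₁ − e)² = 31683.9869 → L = 178.0000 → L = 178
check at θ₃=315°: x = 207.9581 (printed 207.9581) ✓

r = 52, L = 178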